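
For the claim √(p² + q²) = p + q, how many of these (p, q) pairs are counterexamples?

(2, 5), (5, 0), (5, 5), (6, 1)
3

Testing each pair:
(2, 5): LHS = √(29) ≈ 5.385, RHS = 7 → counterexample
(5, 0): LHS = 5, RHS = 5 → satisfies claim
(5, 5): LHS = 5·√(2) ≈ 7.071, RHS = 10 → counterexample
(6, 1): LHS = √(37) ≈ 6.083, RHS = 7 → counterexample

That makes 3 counterexamples.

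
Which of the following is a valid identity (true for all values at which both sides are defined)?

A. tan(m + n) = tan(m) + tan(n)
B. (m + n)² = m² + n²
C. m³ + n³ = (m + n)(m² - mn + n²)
C

A: fails at (1, 3) — LHS = tan(4) ≈ 1.158, RHS = tan(3) + tan(1) ≈ 1.415.
B: fails at (2, 4) — LHS = 36, RHS = 20.
C: holds — e.g. at (3, 4), both sides equal 91.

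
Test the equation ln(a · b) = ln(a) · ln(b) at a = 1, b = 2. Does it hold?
Fails

Substituting a = 1, b = 2:

LHS = ln(1 · 2) = ln(2) ≈ 0.6931
RHS = ln(1) · ln(2) = 0

LHS ≠ RHS, so the equation does not hold at this point.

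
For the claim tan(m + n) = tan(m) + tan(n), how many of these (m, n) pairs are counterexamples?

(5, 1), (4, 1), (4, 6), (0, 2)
3

Testing each pair:
(5, 1): LHS = tan(6) ≈ -0.291, RHS = tan(5) + tan(1) ≈ -1.823 → counterexample
(4, 1): LHS = tan(5) ≈ -3.381, RHS = tan(4) + tan(1) ≈ 2.715 → counterexample
(4, 6): LHS = tan(10) ≈ 0.6484, RHS = tan(6) + tan(4) ≈ 0.8668 → counterexample
(0, 2): LHS = tan(2) ≈ -2.185, RHS = tan(2) ≈ -2.185 → satisfies claim

That makes 3 counterexamples.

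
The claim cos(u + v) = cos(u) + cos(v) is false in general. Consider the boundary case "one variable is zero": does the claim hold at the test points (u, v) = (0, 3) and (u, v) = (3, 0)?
At (0, 3): LHS = cos(3) ≈ -0.99 ≠ RHS = cos(3) + 1 ≈ 0.01001
At (3, 0): LHS = cos(3) ≈ -0.99 ≠ RHS = cos(3) + 1 ≈ 0.01001

Answer: No, fails at both test points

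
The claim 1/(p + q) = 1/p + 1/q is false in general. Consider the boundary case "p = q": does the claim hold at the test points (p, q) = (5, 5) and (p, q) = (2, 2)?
At (5, 5): LHS = 1/10 ≠ RHS = 2/5
At (2, 2): LHS = 1/4 ≠ RHS = 1

Answer: No, fails at both test points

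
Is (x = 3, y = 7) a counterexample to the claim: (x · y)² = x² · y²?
No

Substituting x = 3, y = 7:
LHS = (3 · 7)² = 441
RHS = 3² · 7² = 441

The sides agree, so this pair does not disprove the claim.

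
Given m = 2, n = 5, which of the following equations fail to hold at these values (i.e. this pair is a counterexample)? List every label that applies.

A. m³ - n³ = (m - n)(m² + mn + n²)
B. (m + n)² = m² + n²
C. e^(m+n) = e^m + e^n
B, C

Evaluating each claim at the given values:
A. LHS = -117, RHS = -117 → holds here (LHS = RHS)
B. LHS = 49, RHS = 29 → fails here (LHS ≠ RHS)
C. LHS = e^7 ≈ 1097, RHS = e^2 + e^5 ≈ 155.8 → fails here (LHS ≠ RHS)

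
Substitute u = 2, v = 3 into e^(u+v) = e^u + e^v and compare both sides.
LHS = e^(2+3) = e^5 ≈ 148.4
RHS = e^2 + e^3 ≈ 27.47

LHS ≠ RHS (they differ by about 120.9), so the equation does not hold here.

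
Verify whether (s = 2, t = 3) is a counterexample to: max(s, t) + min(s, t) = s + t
Substituting s = 2, t = 3:
LHS = max(2, 3) + min(2, 3) = 5
RHS = 2 + 3 = 5

The sides agree, so this pair does not disprove the claim.

Answer: No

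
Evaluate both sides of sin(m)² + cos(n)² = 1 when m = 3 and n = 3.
LHS = sin(3)² + cos(3)² = 1
RHS = 1

LHS = RHS: the two sides agree.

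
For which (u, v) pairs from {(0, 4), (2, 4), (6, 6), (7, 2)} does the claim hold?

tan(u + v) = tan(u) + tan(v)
Testing each pair:
(0, 4): LHS = tan(4) ≈ 1.158, RHS = tan(4) ≈ 1.158 → holds
(2, 4): LHS = tan(6) ≈ -0.291, RHS = tan(2) + tan(4) ≈ -1.027 → fails
(6, 6): LHS = tan(12) ≈ -0.6359, RHS = 2·tan(6) ≈ -0.582 → fails
(7, 2): LHS = tan(9) ≈ -0.4523, RHS = tan(2) + tan(7) ≈ -1.314 → fails

1 of 4 pairs satisfies the claim.

Answer: (0, 4)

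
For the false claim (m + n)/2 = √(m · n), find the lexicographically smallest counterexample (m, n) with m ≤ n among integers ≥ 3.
(m, n) = (3, 4)

Substituting (3, 4) into the claim:
LHS = (3 + 4)/2 = 7/2
RHS = √(3 · 4) = 2·√(3) ≈ 3.464

Since LHS ≠ RHS, this pair disproves the claim, and no lexicographically smaller pair (m ≤ n, integers ≥ 3) does.

For instance (5, 6) is also a counterexample (LHS = 11/2, RHS = √(30) ≈ 5.477), but it's lexicographically larger.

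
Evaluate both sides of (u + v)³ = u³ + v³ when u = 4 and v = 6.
LHS = (4 + 6)³ = 1000
RHS = 4³ + 6³ = 280

LHS ≠ RHS, so the equation does not hold here.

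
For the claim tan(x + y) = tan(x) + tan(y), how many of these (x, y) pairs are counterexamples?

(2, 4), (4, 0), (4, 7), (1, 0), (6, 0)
2

Testing each pair:
(2, 4): LHS = tan(6) ≈ -0.291, RHS = tan(2) + tan(4) ≈ -1.027 → counterexample
(4, 0): LHS = tan(4) ≈ 1.158, RHS = tan(4) ≈ 1.158 → satisfies claim
(4, 7): LHS = tan(11) ≈ -226, RHS = tan(7) + tan(4) ≈ 2.029 → counterexample
(1, 0): LHS = tan(1) ≈ 1.557, RHS = tan(1) ≈ 1.557 → satisfies claim
(6, 0): LHS = tan(6) ≈ -0.291, RHS = tan(6) ≈ -0.291 → satisfies claim

That makes 2 counterexamples.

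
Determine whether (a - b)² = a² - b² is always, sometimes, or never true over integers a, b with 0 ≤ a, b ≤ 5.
Sometimes true

It holds at (a, b) = (3, 3) (both sides equal 0), but fails at (a, b) = (4, 1) (LHS = 9, RHS = 15).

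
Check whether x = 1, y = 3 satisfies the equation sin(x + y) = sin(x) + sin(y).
Fails

Substituting x = 1, y = 3:

LHS = sin(1 + 3) = sin(4) ≈ -0.7568
RHS = sin(1) + sin(3) ≈ 0.9826

LHS ≠ RHS, so the equation does not hold at this point.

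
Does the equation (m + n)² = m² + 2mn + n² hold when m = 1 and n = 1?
Holds

Substituting m = 1, n = 1:

LHS = (1 + 1)² = 4
RHS = 1² + 2·1·1 + 1² = 4

LHS = RHS, so the equation holds at this point.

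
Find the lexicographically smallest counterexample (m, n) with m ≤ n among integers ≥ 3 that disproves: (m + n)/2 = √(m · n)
(m, n) = (3, 4)

Substituting (3, 4) into the claim:
LHS = (3 + 4)/2 = 7/2
RHS = √(3 · 4) = 2·√(3) ≈ 3.464

Since LHS ≠ RHS, this pair disproves the claim, and no lexicographically smaller pair (m ≤ n, integers ≥ 3) does.

For instance (4, 8) is also a counterexample (LHS = 6, RHS = 4·√(2) ≈ 5.657), but it's lexicographically larger.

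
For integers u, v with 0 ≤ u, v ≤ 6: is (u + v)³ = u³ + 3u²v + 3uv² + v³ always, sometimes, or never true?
The identity holds for every pair in the range. For instance at (u, v) = (5, 5): both sides equal 1000.

Answer: Always true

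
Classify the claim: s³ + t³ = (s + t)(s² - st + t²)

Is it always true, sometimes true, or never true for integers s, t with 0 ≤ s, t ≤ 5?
The identity holds for every pair in the range. For instance at (s, t) = (3, 4): both sides equal 91.

Answer: Always true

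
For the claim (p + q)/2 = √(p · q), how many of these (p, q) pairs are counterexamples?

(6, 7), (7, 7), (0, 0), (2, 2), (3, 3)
Testing each pair:
(6, 7): LHS = 13/2, RHS = √(42) ≈ 6.481 → counterexample
(7, 7): LHS = 7, RHS = 7 → satisfies claim
(0, 0): LHS = 0, RHS = 0 → satisfies claim
(2, 2): LHS = 2, RHS = 2 → satisfies claim
(3, 3): LHS = 3, RHS = 3 → satisfies claim

That makes 1 counterexample.

Answer: 1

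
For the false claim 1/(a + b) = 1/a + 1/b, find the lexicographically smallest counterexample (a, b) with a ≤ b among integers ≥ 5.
Substituting (5, 5) into the claim:
LHS = 1/(5 + 5) = 1/10
RHS = 1/5 + 1/5 = 2/5

Since LHS ≠ RHS, this pair disproves the claim, and no lexicographically smaller pair (a ≤ b, integers ≥ 5) does.

For instance (6, 6) is also a counterexample (LHS = 1/12, RHS = 1/3), but it's lexicographically larger.

Answer: (a, b) = (5, 5)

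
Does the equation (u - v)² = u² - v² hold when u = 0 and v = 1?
Substituting u = 0, v = 1:

LHS = (0 - 1)² = 1
RHS = 0² - 1² = -1

LHS ≠ RHS, so the equation does not hold at this point.

Answer: Fails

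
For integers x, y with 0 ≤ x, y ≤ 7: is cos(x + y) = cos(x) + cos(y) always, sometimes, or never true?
Never true

The claim fails for every pair in the range. For instance at (x, y) = (1, 1): LHS = cos(2) ≈ -0.4161, RHS = 2·cos(1) ≈ 1.081.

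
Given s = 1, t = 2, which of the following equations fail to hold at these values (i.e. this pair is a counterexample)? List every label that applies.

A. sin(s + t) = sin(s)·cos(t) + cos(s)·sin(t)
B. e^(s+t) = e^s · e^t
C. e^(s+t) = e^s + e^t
Evaluating each claim at the given values:
A. LHS = sin(3) ≈ 0.1411, RHS = sin(1)·cos(2) + sin(2)·cos(1) ≈ 0.1411 → holds here (LHS = RHS)
B. LHS = e^3 ≈ 20.09, RHS = e^3 ≈ 20.09 → holds here (LHS = RHS)
C. LHS = e^3 ≈ 20.09, RHS = e + e^2 ≈ 10.11 → fails here (LHS ≠ RHS)

Answer: C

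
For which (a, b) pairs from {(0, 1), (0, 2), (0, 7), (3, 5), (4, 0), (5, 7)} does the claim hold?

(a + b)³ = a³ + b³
(0, 1), (0, 2), (0, 7), (4, 0)

Testing each pair:
(0, 1): LHS = 1, RHS = 1 → holds
(0, 2): LHS = 8, RHS = 8 → holds
(0, 7): LHS = 343, RHS = 343 → holds
(3, 5): LHS = 512, RHS = 152 → fails
(4, 0): LHS = 64, RHS = 64 → holds
(5, 7): LHS = 1728, RHS = 468 → fails

4 of 6 pairs satisfy the claim.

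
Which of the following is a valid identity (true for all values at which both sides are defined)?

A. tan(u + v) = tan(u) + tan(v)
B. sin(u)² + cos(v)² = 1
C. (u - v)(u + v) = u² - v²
A: fails at (2, 2) — LHS = tan(4) ≈ 1.158, RHS = 2·tan(2) ≈ -4.37.
B: fails at (2, 5) — LHS = cos(5)² + sin(2)² ≈ 0.9073, RHS = 1.
C: holds — e.g. at (1, 1), both sides equal 0.

Answer: C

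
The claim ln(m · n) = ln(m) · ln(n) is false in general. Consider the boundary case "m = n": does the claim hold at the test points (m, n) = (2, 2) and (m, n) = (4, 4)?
No, fails at both test points

At (2, 2): LHS = ln(4) ≈ 1.386 ≠ RHS = ln(2)² ≈ 0.4805
At (4, 4): LHS = ln(16) ≈ 2.773 ≠ RHS = ln(4)² ≈ 1.922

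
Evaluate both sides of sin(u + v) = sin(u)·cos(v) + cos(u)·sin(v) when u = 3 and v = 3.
LHS = sin(3 + 3) = sin(6) ≈ -0.2794
RHS = sin(3)·cos(3) + cos(3)·sin(3) = 2·sin(3)·cos(3) ≈ -0.2794

LHS = RHS: the two sides agree.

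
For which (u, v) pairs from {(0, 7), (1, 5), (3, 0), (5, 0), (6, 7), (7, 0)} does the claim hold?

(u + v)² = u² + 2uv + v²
All pairs

Testing each pair:
(0, 7): LHS = 49, RHS = 49 → holds
(1, 5): LHS = 36, RHS = 36 → holds
(3, 0): LHS = 9, RHS = 9 → holds
(5, 0): LHS = 25, RHS = 25 → holds
(6, 7): LHS = 169, RHS = 169 → holds
(7, 0): LHS = 49, RHS = 49 → holds

Every pair satisfies the claim.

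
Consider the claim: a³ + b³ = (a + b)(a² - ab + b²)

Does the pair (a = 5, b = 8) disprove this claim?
No

Substituting a = 5, b = 8:
LHS = 5³ + 8³ = 637
RHS = (5 + 8)(5² - 5·8 + 8²) = 637

The sides agree, so this pair does not disprove the claim.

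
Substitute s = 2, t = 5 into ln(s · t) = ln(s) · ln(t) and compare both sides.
LHS = ln(2 · 5) = ln(10) ≈ 2.303
RHS = ln(2) · ln(5) ≈ 1.116

LHS ≠ RHS (they differ by about 1.187), so the equation does not hold here.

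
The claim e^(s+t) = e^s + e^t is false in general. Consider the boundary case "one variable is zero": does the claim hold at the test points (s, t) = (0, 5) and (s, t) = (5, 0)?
At (0, 5): LHS = e^5 ≈ 148.4 ≠ RHS = 1 + e^5 ≈ 149.4
At (5, 0): LHS = e^5 ≈ 148.4 ≠ RHS = 1 + e^5 ≈ 149.4

Answer: No, fails at both test points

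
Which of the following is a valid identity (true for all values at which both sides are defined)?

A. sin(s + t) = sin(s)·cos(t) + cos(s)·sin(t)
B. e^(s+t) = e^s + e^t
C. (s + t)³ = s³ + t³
A

A: holds — e.g. at (3, 4), both sides equal sin(7) ≈ 0.657.
B: fails at (5, 5) — LHS = e^10 ≈ 22026.5, RHS = 2·e^5 ≈ 296.8.
C: fails at (3, 4) — LHS = 343, RHS = 91.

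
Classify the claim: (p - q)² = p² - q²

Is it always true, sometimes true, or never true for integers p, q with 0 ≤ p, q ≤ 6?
Sometimes true

It holds at (p, q) = (2, 2) (both sides equal 0), but fails at (p, q) = (3, 2) (LHS = 1, RHS = 5).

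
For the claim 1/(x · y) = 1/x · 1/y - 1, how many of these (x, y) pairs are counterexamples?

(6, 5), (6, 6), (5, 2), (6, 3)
Testing each pair:
(6, 5): LHS = 1/30, RHS = -29/30 → counterexample
(6, 6): LHS = 1/36, RHS = -35/36 → counterexample
(5, 2): LHS = 1/10, RHS = -9/10 → counterexample
(6, 3): LHS = 1/18, RHS = -17/18 → counterexample

That makes 4 counterexamples.

Answer: 4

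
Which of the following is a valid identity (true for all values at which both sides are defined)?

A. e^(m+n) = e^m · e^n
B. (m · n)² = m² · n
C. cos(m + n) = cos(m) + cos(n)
A

A: holds — e.g. at (1, 5), both sides equal e^6 ≈ 403.4.
B: fails at (1, 5) — LHS = 25, RHS = 5.
C: fails at (4, 6) — LHS = cos(10) ≈ -0.8391, RHS = cos(4) + cos(6) ≈ 0.3065.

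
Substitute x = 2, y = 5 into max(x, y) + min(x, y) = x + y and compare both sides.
LHS = max(2, 5) + min(2, 5) = 7
RHS = 2 + 5 = 7

LHS = RHS: the two sides agree.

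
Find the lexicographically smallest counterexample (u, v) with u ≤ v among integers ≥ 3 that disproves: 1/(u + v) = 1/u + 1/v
(u, v) = (3, 3)

Substituting (3, 3) into the claim:
LHS = 1/(3 + 3) = 1/6
RHS = 1/3 + 1/3 = 2/3

Since LHS ≠ RHS, this pair disproves the claim, and no lexicographically smaller pair (u ≤ v, integers ≥ 3) does.

For instance (7, 8) is also a counterexample (LHS = 1/15, RHS = 15/56), but it's lexicographically larger.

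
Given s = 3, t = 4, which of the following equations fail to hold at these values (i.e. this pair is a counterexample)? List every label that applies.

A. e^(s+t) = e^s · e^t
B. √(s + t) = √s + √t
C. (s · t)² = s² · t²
Evaluating each claim at the given values:
A. LHS = e^7 ≈ 1097, RHS = e^7 ≈ 1097 → holds here (LHS = RHS)
B. LHS = √(7) ≈ 2.646, RHS = √(3) + 2 ≈ 3.732 → fails here (LHS ≠ RHS)
C. LHS = 144, RHS = 144 → holds here (LHS = RHS)

Answer: B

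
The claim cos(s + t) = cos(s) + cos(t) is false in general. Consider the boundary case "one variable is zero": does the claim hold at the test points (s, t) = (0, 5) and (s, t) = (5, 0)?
At (0, 5): LHS = cos(5) ≈ 0.2837 ≠ RHS = cos(5) + 1 ≈ 1.284
At (5, 0): LHS = cos(5) ≈ 0.2837 ≠ RHS = cos(5) + 1 ≈ 1.284

Answer: No, fails at both test points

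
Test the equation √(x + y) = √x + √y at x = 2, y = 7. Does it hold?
Substituting x = 2, y = 7:

LHS = √(2 + 7) = 3
RHS = √2 + √7 = √(2) + √(7) ≈ 4.06

LHS ≠ RHS, so the equation does not hold at this point.

Answer: Fails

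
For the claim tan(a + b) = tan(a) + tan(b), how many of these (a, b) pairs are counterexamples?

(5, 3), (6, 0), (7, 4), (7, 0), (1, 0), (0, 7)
2

Testing each pair:
(5, 3): LHS = tan(8) ≈ -6.8, RHS = tan(5) + tan(3) ≈ -3.523 → counterexample
(6, 0): LHS = tan(6) ≈ -0.291, RHS = tan(6) ≈ -0.291 → satisfies claim
(7, 4): LHS = tan(11) ≈ -226, RHS = tan(7) + tan(4) ≈ 2.029 → counterexample
(7, 0): LHS = tan(7) ≈ 0.8714, RHS = tan(7) ≈ 0.8714 → satisfies claim
(1, 0): LHS = tan(1) ≈ 1.557, RHS = tan(1) ≈ 1.557 → satisfies claim
(0, 7): LHS = tan(7) ≈ 0.8714, RHS = tan(7) ≈ 0.8714 → satisfies claim

That makes 2 counterexamples.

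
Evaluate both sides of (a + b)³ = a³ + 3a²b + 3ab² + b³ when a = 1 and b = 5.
LHS = (1 + 5)³ = 216
RHS = 1³ + 3·1²·5 + 3·1·5² + 5³ = 216

LHS = RHS: the two sides agree.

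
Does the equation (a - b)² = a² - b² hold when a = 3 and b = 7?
Substituting a = 3, b = 7:

LHS = (3 - 7)² = 16
RHS = 3² - 7² = -40

LHS ≠ RHS, so the equation does not hold at this point.

Answer: Fails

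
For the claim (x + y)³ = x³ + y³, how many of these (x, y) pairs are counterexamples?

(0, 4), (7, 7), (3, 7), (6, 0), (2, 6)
Testing each pair:
(0, 4): LHS = 64, RHS = 64 → satisfies claim
(7, 7): LHS = 2744, RHS = 686 → counterexample
(3, 7): LHS = 1000, RHS = 370 → counterexample
(6, 0): LHS = 216, RHS = 216 → satisfies claim
(2, 6): LHS = 512, RHS = 224 → counterexample

That makes 3 counterexamples.

Answer: 3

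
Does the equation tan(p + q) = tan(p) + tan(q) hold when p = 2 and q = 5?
Substituting p = 2, q = 5:

LHS = tan(2 + 5) = tan(7) ≈ 0.8714
RHS = tan(2) + tan(5) ≈ -5.566

LHS ≠ RHS, so the equation does not hold at this point.

Answer: Fails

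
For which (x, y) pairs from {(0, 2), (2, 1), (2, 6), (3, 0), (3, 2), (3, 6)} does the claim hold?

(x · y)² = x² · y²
Testing each pair:
(0, 2): LHS = 0, RHS = 0 → holds
(2, 1): LHS = 4, RHS = 4 → holds
(2, 6): LHS = 144, RHS = 144 → holds
(3, 0): LHS = 0, RHS = 0 → holds
(3, 2): LHS = 36, RHS = 36 → holds
(3, 6): LHS = 324, RHS = 324 → holds

Every pair satisfies the claim.

Answer: All pairs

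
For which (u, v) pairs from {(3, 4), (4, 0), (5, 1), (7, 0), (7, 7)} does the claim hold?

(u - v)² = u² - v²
Testing each pair:
(3, 4): LHS = 1, RHS = -7 → fails
(4, 0): LHS = 16, RHS = 16 → holds
(5, 1): LHS = 16, RHS = 24 → fails
(7, 0): LHS = 49, RHS = 49 → holds
(7, 7): LHS = 0, RHS = 0 → holds

3 of 5 pairs satisfy the claim.

Answer: (4, 0), (7, 0), (7, 7)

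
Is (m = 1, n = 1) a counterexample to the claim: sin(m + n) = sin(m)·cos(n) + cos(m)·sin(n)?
No

Substituting m = 1, n = 1:
LHS = sin(1 + 1) = sin(2) ≈ 0.9093
RHS = sin(1)·cos(1) + cos(1)·sin(1) = 2·sin(1)·cos(1) ≈ 0.9093

The sides agree, so this pair does not disprove the claim.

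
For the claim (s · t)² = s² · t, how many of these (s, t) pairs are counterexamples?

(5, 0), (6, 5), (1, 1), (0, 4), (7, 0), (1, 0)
1

Testing each pair:
(5, 0): LHS = 0, RHS = 0 → satisfies claim
(6, 5): LHS = 900, RHS = 180 → counterexample
(1, 1): LHS = 1, RHS = 1 → satisfies claim
(0, 4): LHS = 0, RHS = 0 → satisfies claim
(7, 0): LHS = 0, RHS = 0 → satisfies claim
(1, 0): LHS = 0, RHS = 0 → satisfies claim

That makes 1 counterexample.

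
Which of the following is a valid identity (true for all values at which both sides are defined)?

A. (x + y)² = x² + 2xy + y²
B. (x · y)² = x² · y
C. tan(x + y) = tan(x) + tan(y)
A: holds — e.g. at (4, 6), both sides equal 100.
B: fails at (5, 8) — LHS = 1600, RHS = 200.
C: fails at (1, 1) — LHS = tan(2) ≈ -2.185, RHS = 2·tan(1) ≈ 3.115.

Answer: A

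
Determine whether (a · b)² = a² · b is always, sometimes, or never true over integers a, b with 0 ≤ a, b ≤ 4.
Sometimes true

It holds at (a, b) = (0, 0) (both sides equal 0), but fails at (a, b) = (1, 4) (LHS = 16, RHS = 4).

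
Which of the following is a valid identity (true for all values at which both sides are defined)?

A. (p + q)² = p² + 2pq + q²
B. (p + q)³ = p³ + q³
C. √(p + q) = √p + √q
A: holds — e.g. at (4, 6), both sides equal 100.
B: fails at (4, 5) — LHS = 729, RHS = 189.
C: fails at (1, 1) — LHS = √(2) ≈ 1.414, RHS = 2.

Answer: A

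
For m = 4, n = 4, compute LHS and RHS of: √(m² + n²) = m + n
LHS = √(4² + 4²) = 4·√(2) ≈ 5.657
RHS = 4 + 4 = 8

LHS ≠ RHS (they differ by about 2.343), so the equation does not hold here.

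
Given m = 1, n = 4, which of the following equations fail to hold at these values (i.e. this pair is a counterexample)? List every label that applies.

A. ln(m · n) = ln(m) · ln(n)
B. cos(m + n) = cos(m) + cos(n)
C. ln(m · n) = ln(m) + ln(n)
Evaluating each claim at the given values:
A. LHS = ln(4) ≈ 1.386, RHS = 0 → fails here (LHS ≠ RHS)
B. LHS = cos(5) ≈ 0.2837, RHS = cos(4) + cos(1) ≈ -0.1133 → fails here (LHS ≠ RHS)
C. LHS = ln(4) ≈ 1.386, RHS = ln(4) ≈ 1.386 → holds here (LHS = RHS)

Answer: A, B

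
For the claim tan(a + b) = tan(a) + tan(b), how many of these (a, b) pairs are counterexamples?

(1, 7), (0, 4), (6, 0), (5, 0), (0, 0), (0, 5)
1

Testing each pair:
(1, 7): LHS = tan(8) ≈ -6.8, RHS = tan(7) + tan(1) ≈ 2.429 → counterexample
(0, 4): LHS = tan(4) ≈ 1.158, RHS = tan(4) ≈ 1.158 → satisfies claim
(6, 0): LHS = tan(6) ≈ -0.291, RHS = tan(6) ≈ -0.291 → satisfies claim
(5, 0): LHS = tan(5) ≈ -3.381, RHS = tan(5) ≈ -3.381 → satisfies claim
(0, 0): LHS = 0, RHS = 0 → satisfies claim
(0, 5): LHS = tan(5) ≈ -3.381, RHS = tan(5) ≈ -3.381 → satisfies claim

That makes 1 counterexample.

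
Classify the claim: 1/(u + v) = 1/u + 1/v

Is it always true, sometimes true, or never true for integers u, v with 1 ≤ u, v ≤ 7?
The claim fails for every pair in the range. For instance at (u, v) = (4, 5): LHS = 1/9, RHS = 9/20.

Answer: Never true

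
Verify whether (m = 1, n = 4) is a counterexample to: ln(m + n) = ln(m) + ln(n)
Substituting m = 1, n = 4:
LHS = ln(1 + 4) = ln(5) ≈ 1.609
RHS = ln(1) + ln(4) = ln(4) ≈ 1.386

Since LHS ≠ RHS, this pair disproves the claim.

Answer: Yes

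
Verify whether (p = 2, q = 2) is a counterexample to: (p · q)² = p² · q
Yes

Substituting p = 2, q = 2:
LHS = (2 · 2)² = 16
RHS = 2² · 2 = 8

Since LHS ≠ RHS, this pair disproves the claim.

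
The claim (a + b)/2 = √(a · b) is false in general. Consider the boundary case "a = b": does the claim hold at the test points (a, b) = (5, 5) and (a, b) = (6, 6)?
At (5, 5): LHS = 5, RHS = 5 → equal
At (6, 6): LHS = 6, RHS = 6 → equal

So the claim does hold at both of these boundary points, even though it is not an identity.

Answer: Yes, holds at both test points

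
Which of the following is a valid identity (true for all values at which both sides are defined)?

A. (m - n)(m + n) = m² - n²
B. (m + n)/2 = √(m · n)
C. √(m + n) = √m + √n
A

A: holds — e.g. at (1, 3), both sides equal -8.
B: fails at (3, 7) — LHS = 5, RHS = √(21) ≈ 4.583.
C: fails at (3, 7) — LHS = √(10) ≈ 3.162, RHS = √(3) + √(7) ≈ 4.378.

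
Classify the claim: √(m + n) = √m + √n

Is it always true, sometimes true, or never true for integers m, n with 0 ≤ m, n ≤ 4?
It holds at (m, n) = (0, 4) (both sides equal 2), but fails at (m, n) = (4, 1) (LHS = √(5) ≈ 2.236, RHS = 3).

Answer: Sometimes true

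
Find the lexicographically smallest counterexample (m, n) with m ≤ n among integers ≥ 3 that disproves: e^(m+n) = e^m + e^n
(m, n) = (3, 3)

Substituting (3, 3) into the claim:
LHS = e^(3+3) = e^6 ≈ 403.4
RHS = e^3 + e^3 = 2·e^3 ≈ 40.17

Since LHS ≠ RHS, this pair disproves the claim, and no lexicographically smaller pair (m ≤ n, integers ≥ 3) does.

For instance (7, 8) is also a counterexample (LHS = e^15 ≈ 3269017.4, RHS = e^7 + e^8 ≈ 4078), but it's lexicographically larger.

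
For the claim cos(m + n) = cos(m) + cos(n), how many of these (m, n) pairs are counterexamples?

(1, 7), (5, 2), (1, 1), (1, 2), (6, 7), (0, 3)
Testing each pair:
(1, 7): LHS = cos(8) ≈ -0.1455, RHS = cos(1) + cos(7) ≈ 1.294 → counterexample
(5, 2): LHS = cos(7) ≈ 0.7539, RHS = cos(2) + cos(5) ≈ -0.1325 → counterexample
(1, 1): LHS = cos(2) ≈ -0.4161, RHS = 2·cos(1) ≈ 1.081 → counterexample
(1, 2): LHS = cos(3) ≈ -0.99, RHS = cos(2) + cos(1) ≈ 0.1242 → counterexample
(6, 7): LHS = cos(13) ≈ 0.9074, RHS = cos(7) + cos(6) ≈ 1.714 → counterexample
(0, 3): LHS = cos(3) ≈ -0.99, RHS = cos(3) + 1 ≈ 0.01001 → counterexample

That makes 6 counterexamples.

Answer: 6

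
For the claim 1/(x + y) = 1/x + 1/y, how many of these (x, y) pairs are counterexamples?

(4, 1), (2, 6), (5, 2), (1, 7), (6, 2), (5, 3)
Testing each pair:
(4, 1): LHS = 1/5, RHS = 5/4 → counterexample
(2, 6): LHS = 1/8, RHS = 2/3 → counterexample
(5, 2): LHS = 1/7, RHS = 7/10 → counterexample
(1, 7): LHS = 1/8, RHS = 8/7 → counterexample
(6, 2): LHS = 1/8, RHS = 2/3 → counterexample
(5, 3): LHS = 1/8, RHS = 8/15 → counterexample

That makes 6 counterexamples.

Answer: 6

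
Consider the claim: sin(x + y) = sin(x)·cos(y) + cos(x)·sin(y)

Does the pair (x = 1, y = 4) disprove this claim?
Substituting x = 1, y = 4:
LHS = sin(1 + 4) = sin(5) ≈ -0.9589
RHS = sin(1)·cos(4) + cos(1)·sin(4) = sin(1)·cos(4) + sin(4)·cos(1) ≈ -0.9589

The sides agree, so this pair does not disprove the claim.

Answer: No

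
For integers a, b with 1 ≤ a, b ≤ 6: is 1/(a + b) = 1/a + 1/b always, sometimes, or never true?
Never true

The claim fails for every pair in the range. For instance at (a, b) = (5, 1): LHS = 1/6, RHS = 6/5.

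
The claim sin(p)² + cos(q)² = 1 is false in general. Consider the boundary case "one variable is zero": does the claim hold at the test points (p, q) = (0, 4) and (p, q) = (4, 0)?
No, fails at both test points

At (0, 4): LHS = cos(4)² ≈ 0.4272 ≠ RHS = 1
At (4, 0): LHS = sin(4)² + 1 ≈ 1.573 ≠ RHS = 1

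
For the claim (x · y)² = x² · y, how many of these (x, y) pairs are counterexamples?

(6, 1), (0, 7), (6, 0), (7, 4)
Testing each pair:
(6, 1): LHS = 36, RHS = 36 → satisfies claim
(0, 7): LHS = 0, RHS = 0 → satisfies claim
(6, 0): LHS = 0, RHS = 0 → satisfies claim
(7, 4): LHS = 784, RHS = 196 → counterexample

That makes 1 counterexample.

Answer: 1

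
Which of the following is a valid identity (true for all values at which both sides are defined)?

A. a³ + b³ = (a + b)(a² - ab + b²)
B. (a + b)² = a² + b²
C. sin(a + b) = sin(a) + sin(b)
A

A: holds — e.g. at (5, 5), both sides equal 250.
B: fails at (4, 4) — LHS = 64, RHS = 32.
C: fails at (4, 5) — LHS = sin(9) ≈ 0.4121, RHS = sin(5) + sin(4) ≈ -1.716.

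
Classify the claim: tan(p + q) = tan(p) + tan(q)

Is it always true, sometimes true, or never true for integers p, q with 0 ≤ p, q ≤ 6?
It holds at (p, q) = (0, 2) (both sides equal tan(2) ≈ -2.185), but fails at (p, q) = (4, 6) (LHS = tan(10) ≈ 0.6484, RHS = tan(6) + tan(4) ≈ 0.8668).

Answer: Sometimes true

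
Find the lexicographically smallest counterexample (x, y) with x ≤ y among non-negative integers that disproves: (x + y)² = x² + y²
(x, y) = (1, 1)

Substituting (1, 1) into the claim:
LHS = (1 + 1)² = 4
RHS = 1² + 1² = 2

Since LHS ≠ RHS, this pair disproves the claim, and no lexicographically smaller pair (x ≤ y, non-negative integers) does.

For instance (1, 2) is also a counterexample (LHS = 9, RHS = 5), but it's lexicographically larger.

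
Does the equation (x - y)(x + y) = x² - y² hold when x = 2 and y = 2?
Holds

Substituting x = 2, y = 2:

LHS = (2 - 2)(2 + 2) = 0
RHS = 2² - 2² = 0

LHS = RHS, so the equation holds at this point.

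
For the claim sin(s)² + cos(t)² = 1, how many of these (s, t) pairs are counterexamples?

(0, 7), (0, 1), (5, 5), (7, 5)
3

Testing each pair:
(0, 7): LHS = cos(7)² ≈ 0.5684, RHS = 1 → counterexample
(0, 1): LHS = cos(1)² ≈ 0.2919, RHS = 1 → counterexample
(5, 5): LHS = cos(5)² + sin(5)² = 1, RHS = 1 → satisfies claim
(7, 5): LHS = cos(5)² + sin(7)² ≈ 0.5121, RHS = 1 → counterexample

That makes 3 counterexamples.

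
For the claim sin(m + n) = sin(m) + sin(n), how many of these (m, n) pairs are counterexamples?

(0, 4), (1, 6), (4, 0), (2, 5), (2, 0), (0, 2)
Testing each pair:
(0, 4): LHS = sin(4) ≈ -0.7568, RHS = sin(4) ≈ -0.7568 → satisfies claim
(1, 6): LHS = sin(7) ≈ 0.657, RHS = sin(6) + sin(1) ≈ 0.5621 → counterexample
(4, 0): LHS = sin(4) ≈ -0.7568, RHS = sin(4) ≈ -0.7568 → satisfies claim
(2, 5): LHS = sin(7) ≈ 0.657, RHS = sin(5) + sin(2) ≈ -0.04963 → counterexample
(2, 0): LHS = sin(2) ≈ 0.9093, RHS = sin(2) ≈ 0.9093 → satisfies claim
(0, 2): LHS = sin(2) ≈ 0.9093, RHS = sin(2) ≈ 0.9093 → satisfies claim

That makes 2 counterexamples.

Answer: 2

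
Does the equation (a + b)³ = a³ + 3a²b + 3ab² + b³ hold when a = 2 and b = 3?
Substituting a = 2, b = 3:

LHS = (2 + 3)³ = 125
RHS = 2³ + 3·2²·3 + 3·2·3² + 3³ = 125

LHS = RHS, so the equation holds at this point.

Answer: Holds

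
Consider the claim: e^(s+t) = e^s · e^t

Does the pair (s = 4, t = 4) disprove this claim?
No

Substituting s = 4, t = 4:
LHS = e^(4+4) = e^8 ≈ 2981
RHS = e^4 · e^4 = e^8 ≈ 2981

The sides agree, so this pair does not disprove the claim.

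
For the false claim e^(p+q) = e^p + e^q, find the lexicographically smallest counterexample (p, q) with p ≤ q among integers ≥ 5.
(p, q) = (5, 5)

Substituting (5, 5) into the claim:
LHS = e^(5+5) = e^10 ≈ 22026.5
RHS = e^5 + e^5 = 2·e^5 ≈ 296.8

Since LHS ≠ RHS, this pair disproves the claim, and no lexicographically smaller pair (p ≤ q, integers ≥ 5) does.

For instance (5, 10) is also a counterexample (LHS = e^15 ≈ 3269017.4, RHS = e^5 + e^10 ≈ 22174.9), but it's lexicographically larger.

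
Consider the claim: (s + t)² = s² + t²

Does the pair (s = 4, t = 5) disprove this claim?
Substituting s = 4, t = 5:
LHS = (4 + 5)² = 81
RHS = 4² + 5² = 41

Since LHS ≠ RHS, this pair disproves the claim.

Answer: Yes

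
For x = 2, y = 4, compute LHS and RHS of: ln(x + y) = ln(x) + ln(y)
LHS = ln(2 + 4) = ln(6) ≈ 1.792
RHS = ln(2) + ln(4) ≈ 2.079

LHS ≠ RHS (they differ by about 0.2877), so the equation does not hold here.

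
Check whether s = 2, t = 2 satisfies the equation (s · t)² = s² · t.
Substituting s = 2, t = 2:

LHS = (2 · 2)² = 16
RHS = 2² · 2 = 8

LHS ≠ RHS, so the equation does not hold at this point.

Answer: Fails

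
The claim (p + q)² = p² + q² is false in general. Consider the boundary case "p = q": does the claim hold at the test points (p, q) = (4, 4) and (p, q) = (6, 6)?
No, fails at both test points

At (4, 4): LHS = 64 ≠ RHS = 32
At (6, 6): LHS = 144 ≠ RHS = 72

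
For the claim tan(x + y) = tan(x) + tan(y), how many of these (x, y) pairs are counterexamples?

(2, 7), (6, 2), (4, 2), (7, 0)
3

Testing each pair:
(2, 7): LHS = tan(9) ≈ -0.4523, RHS = tan(2) + tan(7) ≈ -1.314 → counterexample
(6, 2): LHS = tan(8) ≈ -6.8, RHS = tan(2) + tan(6) ≈ -2.476 → counterexample
(4, 2): LHS = tan(6) ≈ -0.291, RHS = tan(2) + tan(4) ≈ -1.027 → counterexample
(7, 0): LHS = tan(7) ≈ 0.8714, RHS = tan(7) ≈ 0.8714 → satisfies claim

That makes 3 counterexamples.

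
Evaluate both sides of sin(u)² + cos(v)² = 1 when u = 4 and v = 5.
LHS = sin(4)² + cos(5)² ≈ 0.6532
RHS = 1

LHS ≠ RHS (they differ by about 0.3468), so the equation does not hold here.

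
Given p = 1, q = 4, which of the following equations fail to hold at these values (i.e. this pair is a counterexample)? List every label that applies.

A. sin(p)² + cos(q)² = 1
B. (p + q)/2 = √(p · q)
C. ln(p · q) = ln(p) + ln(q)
A, B

Evaluating each claim at the given values:
A. LHS = cos(4)² + sin(1)² ≈ 1.135, RHS = 1 → fails here (LHS ≠ RHS)
B. LHS = 5/2, RHS = 2 → fails here (LHS ≠ RHS)
C. LHS = ln(4) ≈ 1.386, RHS = ln(4) ≈ 1.386 → holds here (LHS = RHS)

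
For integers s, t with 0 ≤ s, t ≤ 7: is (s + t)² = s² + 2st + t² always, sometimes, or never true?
The identity holds for every pair in the range. For instance at (s, t) = (7, 3): both sides equal 100.

Answer: Always true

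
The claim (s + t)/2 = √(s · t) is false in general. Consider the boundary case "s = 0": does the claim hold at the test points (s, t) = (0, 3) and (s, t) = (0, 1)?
No, fails at both test points

At (0, 3): LHS = 3/2 ≠ RHS = 0
At (0, 1): LHS = 1/2 ≠ RHS = 0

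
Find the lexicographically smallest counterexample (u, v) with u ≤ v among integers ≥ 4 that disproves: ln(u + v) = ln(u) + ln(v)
(u, v) = (4, 4)

Substituting (4, 4) into the claim:
LHS = ln(4 + 4) = ln(8) ≈ 2.079
RHS = ln(4) + ln(4) = 2·ln(4) ≈ 2.773

Since LHS ≠ RHS, this pair disproves the claim, and no lexicographically smaller pair (u ≤ v, integers ≥ 4) does.

For instance (7, 11) is also a counterexample (LHS = ln(18) ≈ 2.89, RHS = ln(7) + ln(11) ≈ 4.344), but it's lexicographically larger.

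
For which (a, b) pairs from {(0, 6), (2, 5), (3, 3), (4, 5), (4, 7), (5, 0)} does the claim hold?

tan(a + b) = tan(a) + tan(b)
(0, 6), (5, 0)

Testing each pair:
(0, 6): LHS = tan(6) ≈ -0.291, RHS = tan(6) ≈ -0.291 → holds
(2, 5): LHS = tan(7) ≈ 0.8714, RHS = tan(5) + tan(2) ≈ -5.566 → fails
(3, 3): LHS = tan(6) ≈ -0.291, RHS = 2·tan(3) ≈ -0.2851 → fails
(4, 5): LHS = tan(9) ≈ -0.4523, RHS = tan(5) + tan(4) ≈ -2.223 → fails
(4, 7): LHS = tan(11) ≈ -226, RHS = tan(7) + tan(4) ≈ 2.029 → fails
(5, 0): LHS = tan(5) ≈ -3.381, RHS = tan(5) ≈ -3.381 → holds

2 of 6 pairs satisfy the claim.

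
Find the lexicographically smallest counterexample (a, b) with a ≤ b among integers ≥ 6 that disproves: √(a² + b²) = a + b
(a, b) = (6, 6)

Substituting (6, 6) into the claim:
LHS = √(6² + 6²) = 6·√(2) ≈ 8.485
RHS = 6 + 6 = 12

Since LHS ≠ RHS, this pair disproves the claim, and no lexicographically smaller pair (a ≤ b, integers ≥ 6) does.

For instance (11, 12) is also a counterexample (LHS = √(265) ≈ 16.28, RHS = 23), but it's lexicographically larger.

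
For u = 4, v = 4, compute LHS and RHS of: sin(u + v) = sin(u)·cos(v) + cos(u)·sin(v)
LHS = sin(4 + 4) = sin(8) ≈ 0.9894
RHS = sin(4)·cos(4) + cos(4)·sin(4) = 2·sin(4)·cos(4) ≈ 0.9894

LHS = RHS: the two sides agree.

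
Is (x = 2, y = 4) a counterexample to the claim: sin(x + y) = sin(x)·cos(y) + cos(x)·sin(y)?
Substituting x = 2, y = 4:
LHS = sin(2 + 4) = sin(6) ≈ -0.2794
RHS = sin(2)·cos(4) + cos(2)·sin(4) = sin(2)·cos(4) + sin(4)·cos(2) ≈ -0.2794

The sides agree, so this pair does not disprove the claim.

Answer: No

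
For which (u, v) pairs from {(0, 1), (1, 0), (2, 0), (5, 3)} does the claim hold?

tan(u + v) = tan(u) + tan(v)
Testing each pair:
(0, 1): LHS = tan(1) ≈ 1.557, RHS = tan(1) ≈ 1.557 → holds
(1, 0): LHS = tan(1) ≈ 1.557, RHS = tan(1) ≈ 1.557 → holds
(2, 0): LHS = tan(2) ≈ -2.185, RHS = tan(2) ≈ -2.185 → holds
(5, 3): LHS = tan(8) ≈ -6.8, RHS = tan(5) + tan(3) ≈ -3.523 → fails

3 of 4 pairs satisfy the claim.

Answer: (0, 1), (1, 0), (2, 0)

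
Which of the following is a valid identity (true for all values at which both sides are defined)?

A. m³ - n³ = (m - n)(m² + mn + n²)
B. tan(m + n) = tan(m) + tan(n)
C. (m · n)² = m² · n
A

A: holds — e.g. at (6, 7), both sides equal -127.
B: fails at (3, 4) — LHS = tan(7) ≈ 0.8714, RHS = tan(3) + tan(4) ≈ 1.015.
C: fails at (2, 4) — LHS = 64, RHS = 16.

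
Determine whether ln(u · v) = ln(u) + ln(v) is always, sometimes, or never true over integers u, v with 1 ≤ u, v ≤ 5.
The identity holds for every pair in the range. For instance at (u, v) = (2, 4): both sides equal ln(8) ≈ 2.079.

Answer: Always true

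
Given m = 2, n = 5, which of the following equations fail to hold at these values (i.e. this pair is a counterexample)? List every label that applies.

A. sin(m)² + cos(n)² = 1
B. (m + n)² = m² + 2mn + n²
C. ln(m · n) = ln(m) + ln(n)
A

Evaluating each claim at the given values:
A. LHS = cos(5)² + sin(2)² ≈ 0.9073, RHS = 1 → fails here (LHS ≠ RHS)
B. LHS = 49, RHS = 49 → holds here (LHS = RHS)
C. LHS = ln(10) ≈ 2.303, RHS = ln(2) + ln(5) ≈ 2.303 → holds here (LHS = RHS)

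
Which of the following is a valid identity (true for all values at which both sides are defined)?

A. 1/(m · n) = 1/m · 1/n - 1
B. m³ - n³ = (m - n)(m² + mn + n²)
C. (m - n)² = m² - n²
A: fails at (6, 7) — LHS = 1/42, RHS = -41/42.
B: holds — e.g. at (1, 5), both sides equal -124.
C: fails at (6, 7) — LHS = 1, RHS = -13.

Answer: B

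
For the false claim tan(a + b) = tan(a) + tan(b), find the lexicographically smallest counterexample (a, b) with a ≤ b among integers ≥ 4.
(a, b) = (4, 4)

Substituting (4, 4) into the claim:
LHS = tan(4 + 4) = tan(8) ≈ -6.8
RHS = tan(4) + tan(4) = 2·tan(4) ≈ 2.316

Since LHS ≠ RHS, this pair disproves the claim, and no lexicographically smaller pair (a ≤ b, integers ≥ 4) does.

For instance (8, 8) is also a counterexample (LHS = tan(16) ≈ 0.3006, RHS = 2·tan(8) ≈ -13.6), but it's lexicographically larger.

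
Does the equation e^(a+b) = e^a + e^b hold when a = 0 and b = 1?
Substituting a = 0, b = 1:

LHS = e^(0+1) = e ≈ 2.718
RHS = e^0 + e^1 = 1 + e ≈ 3.718

LHS ≠ RHS, so the equation does not hold at this point.

Answer: Fails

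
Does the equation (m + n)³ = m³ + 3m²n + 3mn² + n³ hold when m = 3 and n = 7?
Substituting m = 3, n = 7:

LHS = (3 + 7)³ = 1000
RHS = 3³ + 3·3²·7 + 3·3·7² + 7³ = 1000

LHS = RHS, so the equation holds at this point.

Answer: Holds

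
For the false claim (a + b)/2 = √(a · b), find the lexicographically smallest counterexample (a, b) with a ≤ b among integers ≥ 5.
At (5, 5): both sides equal 5, so it holds there.

Substituting (5, 6) into the claim:
LHS = (5 + 6)/2 = 11/2
RHS = √(5 · 6) = √(30) ≈ 5.477

Since LHS ≠ RHS, this pair disproves the claim, and no lexicographically smaller pair (a ≤ b, integers ≥ 5) does.

For instance (7, 11) is also a counterexample (LHS = 9, RHS = √(77) ≈ 8.775), but it's lexicographically larger.

Answer: (a, b) = (5, 6)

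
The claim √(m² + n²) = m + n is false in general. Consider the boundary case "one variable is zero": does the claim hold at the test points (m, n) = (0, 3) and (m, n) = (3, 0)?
At (0, 3): LHS = 3, RHS = 3 → equal
At (3, 0): LHS = 3, RHS = 3 → equal

So the claim does hold at both of these boundary points, even though it is not an identity.

Answer: Yes, holds at both test points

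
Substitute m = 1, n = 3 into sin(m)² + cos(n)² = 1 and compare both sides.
LHS = sin(1)² + cos(3)² ≈ 1.688
RHS = 1

LHS ≠ RHS (they differ by about 0.6882), so the equation does not hold here.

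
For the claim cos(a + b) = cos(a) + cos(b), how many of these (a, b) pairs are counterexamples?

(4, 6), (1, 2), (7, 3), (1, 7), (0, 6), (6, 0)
6

Testing each pair:
(4, 6): LHS = cos(10) ≈ -0.8391, RHS = cos(4) + cos(6) ≈ 0.3065 → counterexample
(1, 2): LHS = cos(3) ≈ -0.99, RHS = cos(2) + cos(1) ≈ 0.1242 → counterexample
(7, 3): LHS = cos(10) ≈ -0.8391, RHS = cos(3) + cos(7) ≈ -0.2361 → counterexample
(1, 7): LHS = cos(8) ≈ -0.1455, RHS = cos(1) + cos(7) ≈ 1.294 → counterexample
(0, 6): LHS = cos(6) ≈ 0.9602, RHS = cos(6) + 1 ≈ 1.96 → counterexample
(6, 0): LHS = cos(6) ≈ 0.9602, RHS = cos(6) + 1 ≈ 1.96 → counterexample

That makes 6 counterexamples.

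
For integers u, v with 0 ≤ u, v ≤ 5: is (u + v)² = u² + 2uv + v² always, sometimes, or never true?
The identity holds for every pair in the range. For instance at (u, v) = (5, 0): both sides equal 25.

Answer: Always true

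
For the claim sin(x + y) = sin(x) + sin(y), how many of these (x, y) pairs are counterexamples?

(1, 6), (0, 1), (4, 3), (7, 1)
Testing each pair:
(1, 6): LHS = sin(7) ≈ 0.657, RHS = sin(6) + sin(1) ≈ 0.5621 → counterexample
(0, 1): LHS = sin(1) ≈ 0.8415, RHS = sin(1) ≈ 0.8415 → satisfies claim
(4, 3): LHS = sin(7) ≈ 0.657, RHS = sin(4) + sin(3) ≈ -0.6157 → counterexample
(7, 1): LHS = sin(8) ≈ 0.9894, RHS = sin(7) + sin(1) ≈ 1.498 → counterexample

That makes 3 counterexamples.

Answer: 3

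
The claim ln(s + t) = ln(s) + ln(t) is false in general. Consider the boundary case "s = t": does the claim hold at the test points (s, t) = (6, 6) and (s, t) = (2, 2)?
Only at (2, 2)

At (6, 6): LHS = ln(12) ≈ 2.485 ≠ RHS = 2·ln(6) ≈ 3.584
At (2, 2): LHS = ln(4) ≈ 1.386, RHS = 2·ln(2) ≈ 1.386 → equal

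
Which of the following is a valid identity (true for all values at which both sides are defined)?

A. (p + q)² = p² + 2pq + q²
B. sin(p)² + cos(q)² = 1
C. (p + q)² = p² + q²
A: holds — e.g. at (2, 7), both sides equal 81.
B: fails at (4, 6) — LHS = sin(4)² + cos(6)² ≈ 1.495, RHS = 1.
C: fails at (3, 3) — LHS = 36, RHS = 18.

Answer: A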